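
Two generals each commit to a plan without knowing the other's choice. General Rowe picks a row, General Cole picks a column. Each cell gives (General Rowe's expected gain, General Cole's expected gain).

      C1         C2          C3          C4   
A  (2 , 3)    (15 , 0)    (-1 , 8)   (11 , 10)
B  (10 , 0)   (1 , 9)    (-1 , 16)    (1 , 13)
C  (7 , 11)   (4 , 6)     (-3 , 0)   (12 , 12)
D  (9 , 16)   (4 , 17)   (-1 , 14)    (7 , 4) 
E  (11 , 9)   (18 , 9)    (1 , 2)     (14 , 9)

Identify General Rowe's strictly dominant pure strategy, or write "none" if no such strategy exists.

E vs A: C1: 11>2, C2: 18>15, C3: 1>-1, C4: 14>11.
E vs B: C1: 11>10, C2: 18>1, C3: 1>-1, C4: 14>1.
E vs C: C1: 11>7, C2: 18>4, C3: 1>-3, C4: 14>12.
E vs D: C1: 11>9, C2: 18>4, C3: 1>-1, C4: 14>7.
E strictly beats every other strategy against every opponent action, so it is strictly dominant.

E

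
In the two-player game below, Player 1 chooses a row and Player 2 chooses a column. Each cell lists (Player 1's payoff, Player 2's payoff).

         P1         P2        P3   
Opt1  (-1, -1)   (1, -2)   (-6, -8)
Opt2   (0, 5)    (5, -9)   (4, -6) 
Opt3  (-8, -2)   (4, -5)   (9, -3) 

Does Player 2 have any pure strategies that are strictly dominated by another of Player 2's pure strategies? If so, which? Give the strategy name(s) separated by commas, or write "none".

P2, P3

P1: no other strategy beats it everywhere (P2 at Opt1 (-1>-2); P3 at Opt1 (-1>-8)).
P1 strictly dominates P2 — Opt1: -1>-2, Opt2: 5>-9, Opt3: -2>-5.
P1 strictly dominates P3 — Opt1: -1>-8, Opt2: 5>-6, Opt3: -2>-3.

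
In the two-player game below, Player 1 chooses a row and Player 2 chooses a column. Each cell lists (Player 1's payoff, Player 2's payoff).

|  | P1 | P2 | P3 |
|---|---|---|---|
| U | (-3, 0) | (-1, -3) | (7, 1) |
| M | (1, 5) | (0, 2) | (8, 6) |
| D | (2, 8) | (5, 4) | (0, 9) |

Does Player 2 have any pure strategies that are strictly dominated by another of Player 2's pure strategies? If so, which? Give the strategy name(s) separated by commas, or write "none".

P1, P2

P1 is strictly dominated by P3 (U: 1>0, M: 6>5, D: 9>8).
P1 strictly dominates P2 — U: 0>-3, M: 5>2, D: 8>4.
P3 is not dominated — it holds its own against P1 at U (1>0); P2 at U (1>-3).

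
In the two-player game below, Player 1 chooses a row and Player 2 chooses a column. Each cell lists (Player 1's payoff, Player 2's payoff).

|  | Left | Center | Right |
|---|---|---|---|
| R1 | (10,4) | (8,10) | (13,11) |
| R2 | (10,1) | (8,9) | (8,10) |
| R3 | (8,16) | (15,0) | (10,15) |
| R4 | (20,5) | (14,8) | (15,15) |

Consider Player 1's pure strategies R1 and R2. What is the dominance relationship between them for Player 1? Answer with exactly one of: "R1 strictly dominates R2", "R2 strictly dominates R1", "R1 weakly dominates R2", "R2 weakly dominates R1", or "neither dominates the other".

R1 weakly dominates R2

R1's payoffs vs R2's, by Player 2's action — Left: 10=10, Center: 8=8, Right: 13>8.
R1 is at least as good everywhere and strictly better somewhere (tied only at Left, Center), so R1 weakly but not strictly dominates R2.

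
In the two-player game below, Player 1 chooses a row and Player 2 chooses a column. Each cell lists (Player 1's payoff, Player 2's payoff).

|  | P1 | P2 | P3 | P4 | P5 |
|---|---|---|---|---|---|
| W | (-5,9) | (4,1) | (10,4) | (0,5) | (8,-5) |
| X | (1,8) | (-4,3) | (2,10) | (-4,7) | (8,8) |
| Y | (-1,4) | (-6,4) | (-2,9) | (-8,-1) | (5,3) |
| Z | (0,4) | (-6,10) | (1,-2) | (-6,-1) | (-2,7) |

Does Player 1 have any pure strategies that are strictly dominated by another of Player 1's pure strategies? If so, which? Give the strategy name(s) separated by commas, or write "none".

Nothing dominates W: X at P2 (4>-4); Y at P2 (4>-6); Z at P2 (4>-6).
Nothing dominates X: W at P1 (1>-5); Y at P1 (1>-1); Z at P1 (1>0).
Y is strictly dominated by X (P1: 1>-1, P2: -4>-6, P3: 2>-2, P4: -4>-8, P5: 8>5).
Z: dominated, since X does at least as well everywhere (P1: 1>0, P2: -4>-6, P3: 2>1, P4: -4>-6, P5: 8>-2).

Y, Z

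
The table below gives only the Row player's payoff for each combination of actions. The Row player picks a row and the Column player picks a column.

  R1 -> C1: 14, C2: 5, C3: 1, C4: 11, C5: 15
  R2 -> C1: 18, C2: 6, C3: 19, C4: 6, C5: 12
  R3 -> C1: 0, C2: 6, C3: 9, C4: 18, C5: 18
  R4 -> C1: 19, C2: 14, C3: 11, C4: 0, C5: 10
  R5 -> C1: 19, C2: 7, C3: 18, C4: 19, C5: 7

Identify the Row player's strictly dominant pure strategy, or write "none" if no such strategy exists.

none

R1 fails to dominate R2 at C1 (14<18).
R2 fails to dominate R1 at C4 (6<11).
R3 fails to dominate R1 at C1 (0<14).
R4 fails to dominate R1 at C4 (0<11).
R5 fails to dominate R1 at C5 (7<15).
No single strategy dominates all the others.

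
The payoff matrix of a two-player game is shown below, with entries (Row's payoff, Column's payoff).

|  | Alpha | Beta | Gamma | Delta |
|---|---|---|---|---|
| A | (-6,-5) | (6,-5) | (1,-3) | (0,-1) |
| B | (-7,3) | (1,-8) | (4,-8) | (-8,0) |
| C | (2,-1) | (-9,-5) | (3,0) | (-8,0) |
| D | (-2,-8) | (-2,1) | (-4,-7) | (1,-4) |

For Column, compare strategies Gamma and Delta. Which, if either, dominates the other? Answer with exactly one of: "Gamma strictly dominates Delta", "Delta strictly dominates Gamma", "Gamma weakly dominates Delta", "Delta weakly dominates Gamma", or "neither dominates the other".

Delta weakly dominates Gamma

Compare Gamma to Delta across each opponent action: A: -3<-1, B: -8<0, C: 0=0, D: -7<-4.
Delta is at least as good everywhere and strictly better somewhere (tied at C), so Delta weakly dominates Gamma.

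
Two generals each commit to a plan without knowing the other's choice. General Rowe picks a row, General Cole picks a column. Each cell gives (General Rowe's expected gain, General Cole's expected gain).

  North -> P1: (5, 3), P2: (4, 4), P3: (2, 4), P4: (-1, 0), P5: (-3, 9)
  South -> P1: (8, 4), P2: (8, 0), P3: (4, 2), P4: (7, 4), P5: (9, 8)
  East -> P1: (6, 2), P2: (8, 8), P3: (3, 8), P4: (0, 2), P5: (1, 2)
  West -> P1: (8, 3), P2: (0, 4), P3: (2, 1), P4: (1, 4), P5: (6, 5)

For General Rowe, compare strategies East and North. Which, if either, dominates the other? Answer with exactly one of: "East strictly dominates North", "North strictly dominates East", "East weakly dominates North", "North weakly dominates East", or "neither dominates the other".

East strictly dominates North

East's payoffs vs North's, by General Cole's action — P1: 6>5, P2: 8>4, P3: 3>2, P4: 0>-1, P5: 1>-3.
East gives a strictly higher payoff against every action of General Cole, so East strictly dominates North.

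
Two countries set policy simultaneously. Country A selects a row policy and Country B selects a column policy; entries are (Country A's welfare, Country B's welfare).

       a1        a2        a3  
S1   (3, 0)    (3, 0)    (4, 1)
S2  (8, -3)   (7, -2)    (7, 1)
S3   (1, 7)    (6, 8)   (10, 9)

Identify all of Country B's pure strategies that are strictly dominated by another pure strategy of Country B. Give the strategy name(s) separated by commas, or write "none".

a1: dominated, since a3 does at least as well everywhere (S1: 1>0, S2: 1>-3, S3: 9>7).
a3 strictly dominates a2 — S1: 1>0, S2: 1>-2, S3: 9>8.
a3: no other strategy beats it everywhere (a1 at S1 (1>0); a2 at S1 (1>0)).

a1, a2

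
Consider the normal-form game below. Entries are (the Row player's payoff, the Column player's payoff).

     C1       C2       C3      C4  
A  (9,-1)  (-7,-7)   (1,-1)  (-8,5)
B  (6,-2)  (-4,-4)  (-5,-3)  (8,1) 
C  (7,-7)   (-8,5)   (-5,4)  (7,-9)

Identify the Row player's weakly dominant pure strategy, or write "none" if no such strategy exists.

A fails to dominate B at C2 (-7<-4).
B fails to dominate A at C1 (6<9).
C fails to dominate A at C1 (7<9).
No single strategy dominates all the others.

none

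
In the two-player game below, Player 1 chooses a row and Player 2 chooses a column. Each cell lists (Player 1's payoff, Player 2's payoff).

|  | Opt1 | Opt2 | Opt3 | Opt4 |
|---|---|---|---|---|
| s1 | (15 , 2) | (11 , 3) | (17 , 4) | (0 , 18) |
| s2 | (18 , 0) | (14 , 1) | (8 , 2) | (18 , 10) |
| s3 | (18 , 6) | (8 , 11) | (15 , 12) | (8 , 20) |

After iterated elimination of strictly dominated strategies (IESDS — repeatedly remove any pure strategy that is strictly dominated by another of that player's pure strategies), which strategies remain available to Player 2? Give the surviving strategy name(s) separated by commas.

Column Opt1 is eliminated: Opt2 beats it against every remaining row (s1: 3>2, s2: 1>0, s3: 11>6).
Column Opt2 is eliminated: Opt3 beats it against every remaining row (s1: 4>3, s2: 2>1, s3: 12>11).
For Player 2, Opt4 strictly dominates Opt3 on the remaining rows (s1: 18>4, s2: 10>2, s3: 20>12); eliminate Opt3.
Row s1 is eliminated: s2 beats it against every remaining column (Opt4: 18>0).
For Player 1, s2 strictly dominates s3 on the remaining columns (Opt4: 18>8); eliminate s3.
Among the remaining strategies, none is strictly dominated by another pure strategy of the same player, so the elimination stops.
Surviving strategies — Player 1: {s2}; Player 2: {Opt4}.

Opt4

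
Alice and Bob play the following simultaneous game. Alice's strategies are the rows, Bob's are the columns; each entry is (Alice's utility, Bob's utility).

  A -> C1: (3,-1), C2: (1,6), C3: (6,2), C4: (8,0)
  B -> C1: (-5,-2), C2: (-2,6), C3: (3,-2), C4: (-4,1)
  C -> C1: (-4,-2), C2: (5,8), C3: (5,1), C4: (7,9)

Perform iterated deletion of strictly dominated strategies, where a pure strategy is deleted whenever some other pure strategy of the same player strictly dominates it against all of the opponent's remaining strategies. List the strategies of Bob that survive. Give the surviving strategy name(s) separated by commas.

C2, C4

For Alice, A strictly dominates B on the remaining columns (C1: 3>-5, C2: 1>-2, C3: 6>3, C4: 8>-4); eliminate B.
Bob's strategy C1 is strictly dominated by C2 (A: 6>-1, C: 8>-2) and is removed.
For Bob, C2 strictly dominates C3 on the remaining rows (A: 6>2, C: 8>1); eliminate C3.
Among the remaining strategies, none is strictly dominated by another pure strategy of the same player, so the elimination stops.
Surviving strategies — Alice: {A, C}; Bob: {C2, C4}.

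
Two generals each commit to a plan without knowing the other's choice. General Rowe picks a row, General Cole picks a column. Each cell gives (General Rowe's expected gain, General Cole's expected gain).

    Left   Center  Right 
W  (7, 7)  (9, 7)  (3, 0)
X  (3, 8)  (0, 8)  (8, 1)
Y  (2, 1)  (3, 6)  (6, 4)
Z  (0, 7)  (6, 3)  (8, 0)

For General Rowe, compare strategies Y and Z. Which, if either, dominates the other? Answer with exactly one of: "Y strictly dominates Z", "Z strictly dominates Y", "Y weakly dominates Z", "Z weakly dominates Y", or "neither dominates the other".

Y's payoffs vs Z's, by General Cole's action — Left: 2>0, Center: 3<6, Right: 6<8.
Y does better at Left but worse at Center, Right; neither strategy dominates the other.

neither dominates the other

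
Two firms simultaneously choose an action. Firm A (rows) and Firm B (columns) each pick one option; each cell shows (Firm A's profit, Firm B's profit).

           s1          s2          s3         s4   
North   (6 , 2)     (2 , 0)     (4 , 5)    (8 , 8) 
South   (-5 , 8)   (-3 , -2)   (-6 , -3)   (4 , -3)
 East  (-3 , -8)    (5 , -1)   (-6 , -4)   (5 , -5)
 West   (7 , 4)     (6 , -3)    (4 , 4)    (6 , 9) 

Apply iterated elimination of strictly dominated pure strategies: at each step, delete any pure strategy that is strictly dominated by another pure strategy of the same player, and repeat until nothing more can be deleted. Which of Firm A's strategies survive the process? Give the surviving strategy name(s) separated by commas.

North

Firm A's strategy South is strictly dominated by North (s1: 6>-5, s2: 2>-3, s3: 4>-6, s4: 8>4) and is removed.
Row East is eliminated: West beats it against every remaining column (s1: 7>-3, s2: 6>5, s3: 4>-6, s4: 6>5).
Firm B's strategy s1 is strictly dominated by s4 (North: 8>2, West: 9>4) and is removed.
Column s2 is eliminated: s3 beats it against every remaining row (North: 5>0, West: 4>-3).
Column s3 is eliminated: s4 beats it against every remaining row (North: 8>5, West: 9>4).
For Firm A, North strictly dominates West on the remaining columns (s4: 8>6); eliminate West.
Among the remaining strategies, none is strictly dominated by another pure strategy of the same player, so the elimination stops.
Surviving strategies — Firm A: {North}; Firm B: {s4}.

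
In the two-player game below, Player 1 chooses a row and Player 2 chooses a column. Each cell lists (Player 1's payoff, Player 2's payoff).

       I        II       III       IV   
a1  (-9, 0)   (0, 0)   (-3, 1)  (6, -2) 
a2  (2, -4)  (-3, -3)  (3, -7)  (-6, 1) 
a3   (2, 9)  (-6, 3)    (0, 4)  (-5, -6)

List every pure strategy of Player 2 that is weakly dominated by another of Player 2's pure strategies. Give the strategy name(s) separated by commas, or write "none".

none

I is not dominated — it holds its own against II at a3 (9>3); III at a2 (-4>-7); IV at a1 (0>-2).
II: no other strategy beats it everywhere (I at a2 (-3>-4); III at a2 (-3>-7); IV at a1 (0>-2)).
Nothing dominates III: I at a1 (1>0); II at a1 (1>0); IV at a1 (1>-2).
Nothing dominates IV: I at a2 (1>-4); II at a2 (1>-3); III at a2 (1>-7).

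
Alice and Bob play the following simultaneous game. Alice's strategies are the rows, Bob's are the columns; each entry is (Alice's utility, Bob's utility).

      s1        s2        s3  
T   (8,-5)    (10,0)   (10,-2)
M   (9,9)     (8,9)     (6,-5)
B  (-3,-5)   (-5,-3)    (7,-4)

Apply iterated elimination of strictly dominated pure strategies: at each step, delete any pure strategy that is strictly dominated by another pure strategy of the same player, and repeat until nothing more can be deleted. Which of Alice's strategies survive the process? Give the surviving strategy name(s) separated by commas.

T, M

For Alice, T strictly dominates B on the remaining columns (s1: 8>-3, s2: 10>-5, s3: 10>7); eliminate B.
Column s3 is eliminated: s2 beats it against every remaining row (T: 0>-2, M: 9>-5).
Among the remaining strategies, none is strictly dominated by another pure strategy of the same player, so the elimination stops.
Surviving strategies — Alice: {T, M}; Bob: {s1, s2}.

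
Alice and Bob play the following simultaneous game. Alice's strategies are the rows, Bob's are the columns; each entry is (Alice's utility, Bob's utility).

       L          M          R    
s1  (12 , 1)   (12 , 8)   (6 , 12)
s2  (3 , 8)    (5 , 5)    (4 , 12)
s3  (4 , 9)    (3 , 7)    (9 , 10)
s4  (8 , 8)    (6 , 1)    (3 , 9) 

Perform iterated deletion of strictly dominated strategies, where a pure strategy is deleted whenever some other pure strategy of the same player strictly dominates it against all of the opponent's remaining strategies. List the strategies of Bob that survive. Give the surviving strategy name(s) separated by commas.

R

For Alice, s1 strictly dominates s2 on the remaining columns (L: 12>3, M: 12>5, R: 6>4); eliminate s2.
For Alice, s1 strictly dominates s4 on the remaining columns (L: 12>8, M: 12>6, R: 6>3); eliminate s4.
Column L is eliminated: R beats it against every remaining row (s1: 12>1, s3: 10>9).
Bob's strategy M is strictly dominated by R (s1: 12>8, s3: 10>7) and is removed.
Alice's strategy s1 is strictly dominated by s3 (R: 9>6) and is removed.
Among the remaining strategies, none is strictly dominated by another pure strategy of the same player, so the elimination stops.
Surviving strategies — Alice: {s3}; Bob: {R}.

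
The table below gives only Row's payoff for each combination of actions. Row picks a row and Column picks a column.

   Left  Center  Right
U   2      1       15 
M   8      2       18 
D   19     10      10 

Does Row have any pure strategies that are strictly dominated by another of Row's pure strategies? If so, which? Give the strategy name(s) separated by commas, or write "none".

U

U: dominated, since M does at least as well everywhere (Left: 8>2, Center: 2>1, Right: 18>15).
M: no other strategy beats it everywhere (U at Left (8>2); D at Right (18>10)).
D: no other strategy beats it everywhere (U at Left (19>2); M at Left (19>8)).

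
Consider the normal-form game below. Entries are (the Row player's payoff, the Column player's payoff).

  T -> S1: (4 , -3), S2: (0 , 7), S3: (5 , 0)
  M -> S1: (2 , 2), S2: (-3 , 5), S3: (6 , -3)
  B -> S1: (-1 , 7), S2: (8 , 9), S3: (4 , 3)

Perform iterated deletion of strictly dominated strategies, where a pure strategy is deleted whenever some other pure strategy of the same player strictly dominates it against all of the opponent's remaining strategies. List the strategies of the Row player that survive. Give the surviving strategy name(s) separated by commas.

B

For the Column player, S2 strictly dominates S1 on the remaining rows (T: 7>-3, M: 5>2, B: 9>7); eliminate S1.
The Column player's strategy S3 is strictly dominated by S2 (T: 7>0, M: 5>-3, B: 9>3) and is removed.
For the Row player, B strictly dominates T on the remaining columns (S2: 8>0); eliminate T.
Row M is eliminated: B beats it against every remaining column (S2: 8>-3).
Among the remaining strategies, none is strictly dominated by another pure strategy of the same player, so the elimination stops.
Surviving strategies — the Row player: {B}; the Column player: {S2}.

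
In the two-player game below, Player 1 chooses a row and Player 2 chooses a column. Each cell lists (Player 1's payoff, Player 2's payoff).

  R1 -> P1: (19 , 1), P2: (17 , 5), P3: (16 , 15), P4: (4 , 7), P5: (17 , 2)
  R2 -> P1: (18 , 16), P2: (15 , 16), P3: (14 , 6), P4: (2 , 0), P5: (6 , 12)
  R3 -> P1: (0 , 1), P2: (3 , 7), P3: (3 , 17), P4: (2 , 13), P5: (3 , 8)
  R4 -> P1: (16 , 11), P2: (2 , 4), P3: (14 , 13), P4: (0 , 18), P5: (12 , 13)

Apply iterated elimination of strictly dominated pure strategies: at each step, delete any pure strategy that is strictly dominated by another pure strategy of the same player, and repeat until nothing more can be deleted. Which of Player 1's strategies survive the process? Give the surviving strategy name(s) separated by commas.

R1

For Player 1, R1 strictly dominates R2 on the remaining columns (P1: 19>18, P2: 17>15, P3: 16>14, P4: 4>2, P5: 17>6); eliminate R2.
Row R3 is eliminated: R1 beats it against every remaining column (P1: 19>0, P2: 17>3, P3: 16>3, P4: 4>2, P5: 17>3).
Row R4 is eliminated: R1 beats it against every remaining column (P1: 19>16, P2: 17>2, P3: 16>14, P4: 4>0, P5: 17>12).
Column P1 is eliminated: P2 beats it against every remaining row (R1: 5>1).
For Player 2, P3 strictly dominates P2 on the remaining rows (R1: 15>5); eliminate P2.
For Player 2, P3 strictly dominates P4 on the remaining rows (R1: 15>7); eliminate P4.
Column P5 is eliminated: P3 beats it against every remaining row (R1: 15>2).
Among the remaining strategies, none is strictly dominated by another pure strategy of the same player, so the elimination stops.
Surviving strategies — Player 1: {R1}; Player 2: {P3}.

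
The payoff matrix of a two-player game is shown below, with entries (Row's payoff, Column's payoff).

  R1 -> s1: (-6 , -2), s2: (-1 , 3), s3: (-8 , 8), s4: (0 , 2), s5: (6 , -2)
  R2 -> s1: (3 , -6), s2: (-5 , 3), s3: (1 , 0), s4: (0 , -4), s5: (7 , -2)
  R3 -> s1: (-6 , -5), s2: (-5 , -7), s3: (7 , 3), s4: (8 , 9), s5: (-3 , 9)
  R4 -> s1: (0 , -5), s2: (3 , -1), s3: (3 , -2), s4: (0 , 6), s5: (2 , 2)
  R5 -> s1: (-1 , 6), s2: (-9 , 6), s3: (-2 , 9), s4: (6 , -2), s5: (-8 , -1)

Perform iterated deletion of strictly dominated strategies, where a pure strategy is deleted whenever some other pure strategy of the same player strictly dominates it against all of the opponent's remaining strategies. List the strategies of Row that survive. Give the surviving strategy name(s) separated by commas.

For Column, s3 strictly dominates s1 on the remaining rows (R1: 8>-2, R2: 0>-6, R3: 3>-5, R4: -2>-5, R5: 9>6); eliminate s1.
Row R5 is eliminated: R3 beats it against every remaining column (s2: -5>-9, s3: 7>-2, s4: 8>6, s5: -3>-8).
Among the remaining strategies, none is strictly dominated by another pure strategy of the same player, so the elimination stops.
Surviving strategies — Row: {R1, R2, R3, R4}; Column: {s2, s3, s4, s5}.

R1, R2, R3, R4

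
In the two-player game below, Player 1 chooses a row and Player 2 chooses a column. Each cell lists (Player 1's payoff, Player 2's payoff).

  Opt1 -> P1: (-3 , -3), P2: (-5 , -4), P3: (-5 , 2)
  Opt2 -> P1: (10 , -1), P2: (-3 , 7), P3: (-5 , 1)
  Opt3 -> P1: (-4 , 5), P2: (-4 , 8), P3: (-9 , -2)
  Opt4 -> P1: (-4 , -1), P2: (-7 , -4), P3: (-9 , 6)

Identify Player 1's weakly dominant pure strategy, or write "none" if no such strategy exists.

Opt2

Opt2 vs Opt1: P1: 10>-3, P2: -3>-5, P3: -5=-5.
Opt2 vs Opt3: P1: 10>-4, P2: -3>-4, P3: -5>-9.
Opt2 vs Opt4: P1: 10>-4, P2: -3>-7, P3: -5>-9.
Opt2 is at least as good as every other strategy against every opponent action, so it is weakly dominant.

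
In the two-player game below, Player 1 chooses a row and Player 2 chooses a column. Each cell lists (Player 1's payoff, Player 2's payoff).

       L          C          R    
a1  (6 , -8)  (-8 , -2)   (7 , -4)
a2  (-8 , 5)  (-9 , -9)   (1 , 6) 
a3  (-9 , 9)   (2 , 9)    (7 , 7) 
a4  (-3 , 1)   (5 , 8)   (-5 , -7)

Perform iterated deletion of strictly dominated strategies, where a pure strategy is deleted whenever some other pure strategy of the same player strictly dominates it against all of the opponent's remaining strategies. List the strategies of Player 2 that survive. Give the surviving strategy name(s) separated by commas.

Player 1's strategy a2 is strictly dominated by a1 (L: 6>-8, C: -8>-9, R: 7>1) and is removed.
For Player 2, C strictly dominates R on the remaining rows (a1: -2>-4, a3: 9>7, a4: 8>-7); eliminate R.
For Player 1, a4 strictly dominates a3 on the remaining columns (L: -3>-9, C: 5>2); eliminate a3.
For Player 2, C strictly dominates L on the remaining rows (a1: -2>-8, a4: 8>1); eliminate L.
Row a1 is eliminated: a4 beats it against every remaining column (C: 5>-8).
Among the remaining strategies, none is strictly dominated by another pure strategy of the same player, so the elimination stops.
Surviving strategies — Player 1: {a4}; Player 2: {C}.

C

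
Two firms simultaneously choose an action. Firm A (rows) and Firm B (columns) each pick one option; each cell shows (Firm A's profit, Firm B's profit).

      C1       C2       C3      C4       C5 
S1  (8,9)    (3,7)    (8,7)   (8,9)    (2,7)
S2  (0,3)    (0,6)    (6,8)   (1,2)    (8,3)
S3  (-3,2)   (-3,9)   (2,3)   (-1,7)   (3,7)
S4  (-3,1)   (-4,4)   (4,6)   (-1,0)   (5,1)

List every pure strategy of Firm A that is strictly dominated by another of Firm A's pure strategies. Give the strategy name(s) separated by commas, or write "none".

S1: no other strategy beats it everywhere (S2 at C1 (8>0); S3 at C1 (8>-3); S4 at C1 (8>-3)).
S2 is not dominated — it holds its own against S1 at C5 (8>2); S3 at C1 (0>-3); S4 at C1 (0>-3).
S3: dominated, since S2 does at least as well everywhere (C1: 0>-3, C2: 0>-3, C3: 6>2, C4: 1>-1, C5: 8>3).
S4: dominated, since S2 does at least as well everywhere (C1: 0>-3, C2: 0>-4, C3: 6>4, C4: 1>-1, C5: 8>5).

S3, S4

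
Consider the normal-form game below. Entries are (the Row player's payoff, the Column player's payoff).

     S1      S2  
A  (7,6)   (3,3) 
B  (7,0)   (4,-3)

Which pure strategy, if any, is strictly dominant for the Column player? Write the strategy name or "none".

S1 vs S2: A: 6>3, B: 0>-3.
S1 strictly beats every other strategy against every opponent action, so it is strictly dominant.

S1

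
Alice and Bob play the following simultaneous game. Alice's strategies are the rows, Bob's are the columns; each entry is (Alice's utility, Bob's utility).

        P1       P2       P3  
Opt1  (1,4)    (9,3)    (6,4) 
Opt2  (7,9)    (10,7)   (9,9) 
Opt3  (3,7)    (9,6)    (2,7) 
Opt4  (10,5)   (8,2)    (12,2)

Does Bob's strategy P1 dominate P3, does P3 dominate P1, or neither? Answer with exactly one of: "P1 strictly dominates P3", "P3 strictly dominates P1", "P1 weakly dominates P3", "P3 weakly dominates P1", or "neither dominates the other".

P1 weakly dominates P3

Compare P1 to P3 across each choice by Alice: Opt1: 4=4, Opt2: 9=9, Opt3: 7=7, Opt4: 5>2.
P1 is at least as good everywhere and strictly better somewhere (tied only at Opt1, Opt2, Opt3), so P1 weakly but not strictly dominates P3.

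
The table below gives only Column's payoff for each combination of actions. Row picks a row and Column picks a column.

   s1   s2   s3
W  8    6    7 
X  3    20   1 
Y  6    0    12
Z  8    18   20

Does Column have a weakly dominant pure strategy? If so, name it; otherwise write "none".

none

s1 fails to dominate s2 at X (3<20).
s2 fails to dominate s1 at W (6<8).
s3 fails to dominate s1 at W (7<8).
No single strategy dominates all the others.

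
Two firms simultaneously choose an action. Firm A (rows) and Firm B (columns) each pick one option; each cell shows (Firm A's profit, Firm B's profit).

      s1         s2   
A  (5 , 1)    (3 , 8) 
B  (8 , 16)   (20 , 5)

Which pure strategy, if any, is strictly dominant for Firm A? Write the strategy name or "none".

B

B vs A: s1: 8>5, s2: 20>3.
B strictly beats every other strategy against every opponent action, so it is strictly dominant.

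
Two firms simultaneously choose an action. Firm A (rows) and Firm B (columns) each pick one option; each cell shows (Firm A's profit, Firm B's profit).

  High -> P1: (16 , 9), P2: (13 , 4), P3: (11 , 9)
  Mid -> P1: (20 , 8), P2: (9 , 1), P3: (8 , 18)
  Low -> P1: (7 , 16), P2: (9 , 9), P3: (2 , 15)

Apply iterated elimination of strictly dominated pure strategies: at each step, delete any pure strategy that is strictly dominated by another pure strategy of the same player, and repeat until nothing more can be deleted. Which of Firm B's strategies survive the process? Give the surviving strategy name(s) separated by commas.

Row Low is eliminated: High beats it against every remaining column (P1: 16>7, P2: 13>9, P3: 11>2).
For Firm B, P1 strictly dominates P2 on the remaining rows (High: 9>4, Mid: 8>1); eliminate P2.
Among the remaining strategies, none is strictly dominated by another pure strategy of the same player, so the elimination stops.
Surviving strategies — Firm A: {High, Mid}; Firm B: {P1, P3}.

P1, P3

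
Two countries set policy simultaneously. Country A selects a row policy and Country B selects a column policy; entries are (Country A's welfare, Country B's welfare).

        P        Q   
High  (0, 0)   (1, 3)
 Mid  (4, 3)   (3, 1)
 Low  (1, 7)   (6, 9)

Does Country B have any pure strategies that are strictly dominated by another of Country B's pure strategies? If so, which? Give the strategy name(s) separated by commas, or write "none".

none

P is not dominated — it holds its own against Q at Mid (3>1).
Q: no other strategy beats it everywhere (P at High (3>0)).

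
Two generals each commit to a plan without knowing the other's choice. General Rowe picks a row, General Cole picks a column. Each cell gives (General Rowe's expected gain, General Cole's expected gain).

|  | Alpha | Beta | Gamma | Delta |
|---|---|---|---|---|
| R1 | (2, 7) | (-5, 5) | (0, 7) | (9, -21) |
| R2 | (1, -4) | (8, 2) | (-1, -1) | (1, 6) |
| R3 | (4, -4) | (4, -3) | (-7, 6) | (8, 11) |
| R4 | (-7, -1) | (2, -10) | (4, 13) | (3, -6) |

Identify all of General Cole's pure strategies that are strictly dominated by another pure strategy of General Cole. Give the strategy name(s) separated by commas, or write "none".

Alpha: no other strategy beats it everywhere (Beta at R1 (7>5); Gamma at R1 (7=7); Delta at R1 (7>-21)).
Beta is not dominated — it holds its own against Alpha at R2 (2>-4); Gamma at R2 (2>-1); Delta at R1 (5>-21).
Gamma is not dominated — it holds its own against Alpha at R1 (7=7); Beta at R1 (7>5); Delta at R1 (7>-21).
Delta is not dominated — it holds its own against Alpha at R2 (6>-4); Beta at R2 (6>2); Gamma at R2 (6>-1).

none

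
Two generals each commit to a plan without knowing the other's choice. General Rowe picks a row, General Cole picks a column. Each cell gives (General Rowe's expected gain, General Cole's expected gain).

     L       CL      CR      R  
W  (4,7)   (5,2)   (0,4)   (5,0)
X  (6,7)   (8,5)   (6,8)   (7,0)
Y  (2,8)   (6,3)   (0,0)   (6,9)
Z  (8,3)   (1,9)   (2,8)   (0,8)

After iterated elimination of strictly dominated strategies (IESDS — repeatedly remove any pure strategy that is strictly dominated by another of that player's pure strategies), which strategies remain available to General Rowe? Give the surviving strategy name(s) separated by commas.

X

For General Rowe, X strictly dominates W on the remaining columns (L: 6>4, CL: 8>5, CR: 6>0, R: 7>5); eliminate W.
General Rowe's strategy Y is strictly dominated by X (L: 6>2, CL: 8>6, CR: 6>0, R: 7>6) and is removed.
General Cole's strategy L is strictly dominated by CR (X: 8>7, Z: 8>3) and is removed.
Row Z is eliminated: X beats it against every remaining column (CL: 8>1, CR: 6>2, R: 7>0).
Column CL is eliminated: CR beats it against every remaining row (X: 8>5).
General Cole's strategy R is strictly dominated by CR (X: 8>0) and is removed.
Among the remaining strategies, none is strictly dominated by another pure strategy of the same player, so the elimination stops.
Surviving strategies — General Rowe: {X}; General Cole: {CR}.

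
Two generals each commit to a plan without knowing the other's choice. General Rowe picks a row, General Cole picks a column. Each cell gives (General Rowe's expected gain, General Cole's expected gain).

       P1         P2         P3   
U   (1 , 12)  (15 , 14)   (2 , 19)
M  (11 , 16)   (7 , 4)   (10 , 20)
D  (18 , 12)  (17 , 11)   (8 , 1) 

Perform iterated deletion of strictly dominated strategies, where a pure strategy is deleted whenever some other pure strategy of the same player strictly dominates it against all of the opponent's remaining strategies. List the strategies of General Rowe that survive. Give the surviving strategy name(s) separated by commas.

M, D

For General Rowe, D strictly dominates U on the remaining columns (P1: 18>1, P2: 17>15, P3: 8>2); eliminate U.
General Cole's strategy P2 is strictly dominated by P1 (M: 16>4, D: 12>11) and is removed.
Among the remaining strategies, none is strictly dominated by another pure strategy of the same player, so the elimination stops.
Surviving strategies — General Rowe: {M, D}; General Cole: {P1, P3}.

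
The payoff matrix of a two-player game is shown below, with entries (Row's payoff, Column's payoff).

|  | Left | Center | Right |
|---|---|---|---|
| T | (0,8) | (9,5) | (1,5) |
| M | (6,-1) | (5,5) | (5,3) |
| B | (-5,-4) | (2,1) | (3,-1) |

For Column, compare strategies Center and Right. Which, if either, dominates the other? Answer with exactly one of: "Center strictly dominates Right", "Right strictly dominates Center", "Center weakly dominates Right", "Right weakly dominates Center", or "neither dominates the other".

Center weakly dominates Right

Center's payoffs vs Right's, by Row's action — T: 5=5, M: 5>3, B: 1>-1.
Center is at least as good everywhere and strictly better somewhere (tied only at T), so Center weakly but not strictly dominates Right.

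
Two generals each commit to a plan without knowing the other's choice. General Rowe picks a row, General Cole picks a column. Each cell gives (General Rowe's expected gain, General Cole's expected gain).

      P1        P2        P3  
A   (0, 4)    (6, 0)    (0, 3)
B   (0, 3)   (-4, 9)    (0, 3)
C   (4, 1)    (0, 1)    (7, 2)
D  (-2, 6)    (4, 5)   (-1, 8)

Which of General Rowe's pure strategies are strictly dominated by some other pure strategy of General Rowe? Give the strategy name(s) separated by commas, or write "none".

A is not dominated — it holds its own against B at P1 (0=0); C at P2 (6>0); D at P1 (0>-2).
C strictly dominates B — P1: 4>0, P2: 0>-4, P3: 7>0.
C is not dominated — it holds its own against A at P1 (4>0); B at P1 (4>0); D at P1 (4>-2).
D: dominated, since A does at least as well everywhere (P1: 0>-2, P2: 6>4, P3: 0>-1).

B, D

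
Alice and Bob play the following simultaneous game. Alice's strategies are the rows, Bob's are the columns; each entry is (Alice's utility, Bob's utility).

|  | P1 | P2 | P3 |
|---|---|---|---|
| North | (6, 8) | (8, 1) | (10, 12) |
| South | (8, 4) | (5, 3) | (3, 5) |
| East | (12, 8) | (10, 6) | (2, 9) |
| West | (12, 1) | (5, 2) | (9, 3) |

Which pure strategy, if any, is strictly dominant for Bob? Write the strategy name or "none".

P3 vs P1: North: 12>8, South: 5>4, East: 9>8, West: 3>1.
P3 vs P2: North: 12>1, South: 5>3, East: 9>6, West: 3>2.
P3 strictly beats every other strategy against every opponent action, so it is strictly dominant.

P3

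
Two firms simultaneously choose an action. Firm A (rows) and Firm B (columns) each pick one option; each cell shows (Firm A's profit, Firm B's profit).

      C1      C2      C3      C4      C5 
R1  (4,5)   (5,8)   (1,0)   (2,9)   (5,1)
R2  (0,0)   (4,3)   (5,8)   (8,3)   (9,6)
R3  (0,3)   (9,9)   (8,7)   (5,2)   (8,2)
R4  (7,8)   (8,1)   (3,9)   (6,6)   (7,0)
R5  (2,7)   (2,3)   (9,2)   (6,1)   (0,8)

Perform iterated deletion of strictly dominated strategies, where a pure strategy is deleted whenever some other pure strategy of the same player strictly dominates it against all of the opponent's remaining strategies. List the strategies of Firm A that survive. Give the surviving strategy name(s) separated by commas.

R2, R3, R4, R5

Row R1 is eliminated: R4 beats it against every remaining column (C1: 7>4, C2: 8>5, C3: 3>1, C4: 6>2, C5: 7>5).
Column C4 is eliminated: C3 beats it against every remaining row (R2: 8>3, R3: 7>2, R4: 9>6, R5: 2>1).
Among the remaining strategies, none is strictly dominated by another pure strategy of the same player, so the elimination stops.
Surviving strategies — Firm A: {R2, R3, R4, R5}; Firm B: {C1, C2, C3, C5}.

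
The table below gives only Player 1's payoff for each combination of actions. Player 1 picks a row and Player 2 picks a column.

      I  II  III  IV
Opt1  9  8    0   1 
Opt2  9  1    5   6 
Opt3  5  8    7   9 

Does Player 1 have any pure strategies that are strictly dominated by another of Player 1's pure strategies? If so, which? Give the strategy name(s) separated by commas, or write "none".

Nothing dominates Opt1: Opt2 at I (9=9); Opt3 at I (9>5).
Opt2 is not dominated — it holds its own against Opt1 at I (9=9); Opt3 at I (9>5).
Opt3 is not dominated — it holds its own against Opt1 at II (8=8); Opt2 at II (8>1).

none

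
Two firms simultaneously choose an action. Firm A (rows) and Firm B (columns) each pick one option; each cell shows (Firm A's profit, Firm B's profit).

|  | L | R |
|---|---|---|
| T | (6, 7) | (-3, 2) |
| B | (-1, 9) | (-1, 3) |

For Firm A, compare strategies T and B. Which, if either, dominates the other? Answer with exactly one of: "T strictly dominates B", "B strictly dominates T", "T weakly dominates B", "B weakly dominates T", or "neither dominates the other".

neither dominates the other

Compare T to B across every action of Firm B: L: 6>-1, R: -3<-1.
T does better at L but worse at R; neither strategy dominates the other.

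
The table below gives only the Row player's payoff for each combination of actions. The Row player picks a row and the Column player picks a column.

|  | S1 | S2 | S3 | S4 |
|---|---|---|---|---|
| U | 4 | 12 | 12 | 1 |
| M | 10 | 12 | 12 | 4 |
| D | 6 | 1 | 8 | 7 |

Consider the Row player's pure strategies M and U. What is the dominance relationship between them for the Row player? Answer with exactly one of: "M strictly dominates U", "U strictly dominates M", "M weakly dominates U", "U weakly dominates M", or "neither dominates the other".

M weakly dominates U

M's payoffs vs U's, by the Column player's action — S1: 10>4, S2: 12=12, S3: 12=12, S4: 4>1.
M is at least as good everywhere and strictly better somewhere (tied only at S2, S3), so M weakly but not strictly dominates U.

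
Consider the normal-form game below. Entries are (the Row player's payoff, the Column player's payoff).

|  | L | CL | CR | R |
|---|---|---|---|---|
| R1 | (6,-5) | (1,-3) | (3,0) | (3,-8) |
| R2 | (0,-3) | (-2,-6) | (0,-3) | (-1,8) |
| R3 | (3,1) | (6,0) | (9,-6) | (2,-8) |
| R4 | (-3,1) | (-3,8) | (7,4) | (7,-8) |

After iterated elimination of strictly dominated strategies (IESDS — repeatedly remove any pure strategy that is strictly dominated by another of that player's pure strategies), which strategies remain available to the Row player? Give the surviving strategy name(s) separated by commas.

The Row player's strategy R2 is strictly dominated by R1 (L: 6>0, CL: 1>-2, CR: 3>0, R: 3>-1) and is removed.
For the Column player, L strictly dominates R on the remaining rows (R1: -5>-8, R3: 1>-8, R4: 1>-8); eliminate R.
The Row player's strategy R4 is strictly dominated by R3 (L: 3>-3, CL: 6>-3, CR: 9>7) and is removed.
Among the remaining strategies, none is strictly dominated by another pure strategy of the same player, so the elimination stops.
Surviving strategies — the Row player: {R1, R3}; the Column player: {L, CL, CR}.

R1, R3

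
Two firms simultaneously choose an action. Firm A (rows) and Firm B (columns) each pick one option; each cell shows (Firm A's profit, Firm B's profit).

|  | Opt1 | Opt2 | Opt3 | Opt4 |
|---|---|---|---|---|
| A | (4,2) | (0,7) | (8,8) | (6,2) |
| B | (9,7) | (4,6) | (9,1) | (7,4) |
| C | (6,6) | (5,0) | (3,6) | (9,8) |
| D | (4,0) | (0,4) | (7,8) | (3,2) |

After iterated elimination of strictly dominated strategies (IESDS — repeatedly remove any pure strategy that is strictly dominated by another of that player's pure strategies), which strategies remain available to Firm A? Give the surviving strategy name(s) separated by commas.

Row A is eliminated: B beats it against every remaining column (Opt1: 9>4, Opt2: 4>0, Opt3: 9>8, Opt4: 7>6).
Firm A's strategy D is strictly dominated by B (Opt1: 9>4, Opt2: 4>0, Opt3: 9>7, Opt4: 7>3) and is removed.
Column Opt2 is eliminated: Opt1 beats it against every remaining row (B: 7>6, C: 6>0).
For Firm B, Opt4 strictly dominates Opt3 on the remaining rows (B: 4>1, C: 8>6); eliminate Opt3.
Among the remaining strategies, none is strictly dominated by another pure strategy of the same player, so the elimination stops.
Surviving strategies — Firm A: {B, C}; Firm B: {Opt1, Opt4}.

B, C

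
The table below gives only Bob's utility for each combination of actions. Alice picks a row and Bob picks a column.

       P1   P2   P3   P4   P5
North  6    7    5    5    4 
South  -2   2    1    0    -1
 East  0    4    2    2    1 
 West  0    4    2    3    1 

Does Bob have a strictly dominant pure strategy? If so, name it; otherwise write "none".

P2 vs P1: North: 7>6, South: 2>-2, East: 4>0, West: 4>0.
P2 vs P3: North: 7>5, South: 2>1, East: 4>2, West: 4>2.
P2 vs P4: North: 7>5, South: 2>0, East: 4>2, West: 4>3.
P2 vs P5: North: 7>4, South: 2>-1, East: 4>1, West: 4>1.
P2 strictly beats every other strategy against every opponent action, so it is strictly dominant.

P2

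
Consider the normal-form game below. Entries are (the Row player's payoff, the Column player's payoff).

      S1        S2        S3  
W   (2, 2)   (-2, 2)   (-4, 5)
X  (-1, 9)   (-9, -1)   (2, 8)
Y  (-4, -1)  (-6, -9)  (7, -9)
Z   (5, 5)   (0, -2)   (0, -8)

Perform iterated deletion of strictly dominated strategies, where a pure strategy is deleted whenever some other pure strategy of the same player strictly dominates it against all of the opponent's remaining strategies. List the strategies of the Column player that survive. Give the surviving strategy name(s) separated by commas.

For the Row player, Z strictly dominates W on the remaining columns (S1: 5>2, S2: 0>-2, S3: 0>-4); eliminate W.
For the Column player, S1 strictly dominates S2 on the remaining rows (X: 9>-1, Y: -1>-9, Z: 5>-2); eliminate S2.
Column S3 is eliminated: S1 beats it against every remaining row (X: 9>8, Y: -1>-9, Z: 5>-8).
Row X is eliminated: Z beats it against every remaining column (S1: 5>-1).
Row Y is eliminated: Z beats it against every remaining column (S1: 5>-4).
Among the remaining strategies, none is strictly dominated by another pure strategy of the same player, so the elimination stops.
Surviving strategies — the Row player: {Z}; the Column player: {S1}.

S1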